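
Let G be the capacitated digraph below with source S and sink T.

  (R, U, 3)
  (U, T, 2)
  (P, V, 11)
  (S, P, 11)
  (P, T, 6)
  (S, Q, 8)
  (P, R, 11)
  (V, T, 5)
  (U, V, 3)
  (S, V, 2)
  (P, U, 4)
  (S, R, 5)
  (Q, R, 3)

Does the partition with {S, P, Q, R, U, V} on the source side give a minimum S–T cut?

Yes — it is a minimum cut (capacity 13).

Given cut capacity: 6 + 2 + 5 = 13.
Augment S→P→T: bottleneck 6, flow now 6.
Augment S→V→T: bottleneck 2, flow now 8.
Augment S→P→U→T: bottleneck 2, flow now 10.
Augment S→P→V→T: bottleneck 3, flow now 13.
No augmenting path remains; maximum flow = 13.
Cut capacity 13 equals the max flow, so it is a minimum cut.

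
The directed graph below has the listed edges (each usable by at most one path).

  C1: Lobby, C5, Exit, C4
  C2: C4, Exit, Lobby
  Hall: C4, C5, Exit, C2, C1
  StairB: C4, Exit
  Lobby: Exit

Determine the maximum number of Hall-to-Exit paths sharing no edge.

3

Assign every edge capacity 1; by Menger, the answer equals the max flow.
Path Hall→Exit (+1); total 1.
Path Hall→C2→Exit (+1); total 2.
Path Hall→C1→Exit (+1); total 3.
No residual Hall→Exit path; max flow = 3.
Certifying cut of size 3: {Hall→C1, Hall→C2, Hall→Exit}.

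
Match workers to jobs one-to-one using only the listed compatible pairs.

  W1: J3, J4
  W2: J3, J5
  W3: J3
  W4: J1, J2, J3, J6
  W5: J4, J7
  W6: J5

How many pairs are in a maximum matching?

Unit-capacity flow: source→left, listed edges, right→sink; max matching = max flow.
Augmenting path W1→J3 (+1); matched 1.
Augmenting path W2→J5 (+1); matched 2.
Augmenting path W4→J1 (+1); matched 3.
Augmenting path W5→J4 (+1); matched 4.
Augmenting path W3→J3→W1→J4→W5→J7 (+1); matched 5.
No augmenting path remains; maximum matching = 5.
König certificate: {W1, W4, W5, J3, J5} is a vertex cover of size 5 (every listed pair touches it), so no matching can be larger.

5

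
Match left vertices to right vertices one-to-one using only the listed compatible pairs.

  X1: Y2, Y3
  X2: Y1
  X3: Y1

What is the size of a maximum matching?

Unit-capacity flow: source→left, listed edges, right→sink; max matching = max flow.
Augmenting path X1→Y2 (+1); matched 1.
Augmenting path X2→Y1 (+1); matched 2.
No augmenting path remains; maximum matching = 2.
König certificate: {X1, Y1} is a vertex cover of size 2 (every listed pair touches it), so no matching can be larger.

2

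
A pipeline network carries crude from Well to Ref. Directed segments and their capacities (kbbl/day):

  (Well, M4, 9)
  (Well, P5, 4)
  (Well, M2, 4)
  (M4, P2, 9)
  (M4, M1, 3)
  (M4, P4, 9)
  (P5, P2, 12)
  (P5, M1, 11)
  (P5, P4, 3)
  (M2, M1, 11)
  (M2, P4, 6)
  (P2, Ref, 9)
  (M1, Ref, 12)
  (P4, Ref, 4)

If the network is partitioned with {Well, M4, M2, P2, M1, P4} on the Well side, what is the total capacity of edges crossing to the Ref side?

29

Edges leaving {Well, M4, M2, P2, M1, P4}: Well→P5 (4), P2→Ref (9), M1→Ref (12), P4→Ref (4).
Cut capacity = 4 + 9 + 12 + 4 = 29.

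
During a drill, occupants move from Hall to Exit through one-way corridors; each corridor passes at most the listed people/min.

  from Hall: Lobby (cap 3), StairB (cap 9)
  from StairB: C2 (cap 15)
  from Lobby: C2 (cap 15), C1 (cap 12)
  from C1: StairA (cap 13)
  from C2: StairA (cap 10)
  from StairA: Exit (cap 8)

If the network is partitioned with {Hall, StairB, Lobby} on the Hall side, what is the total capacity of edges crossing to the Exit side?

Edges leaving {Hall, StairB, Lobby}: StairB→C2 (15), Lobby→C1 (12), Lobby→C2 (15).
Cut capacity = 15 + 12 + 15 = 42.

42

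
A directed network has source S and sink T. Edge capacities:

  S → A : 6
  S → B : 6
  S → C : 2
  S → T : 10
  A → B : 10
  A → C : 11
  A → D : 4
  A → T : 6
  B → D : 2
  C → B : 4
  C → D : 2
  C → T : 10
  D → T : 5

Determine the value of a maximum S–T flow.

Augment S→T: bottleneck 10, flow now 10.
Augment S→A→T: bottleneck 6, flow now 16.
Augment S→C→T: bottleneck 2, flow now 18.
Augment S→B→D→T: bottleneck 2, flow now 20.
No augmenting path remains; maximum flow = 20.
In the residual graph, reachable from S: {S, B}.
Min-cut edges: S→A (6), S→C (2), S→T (10), B→D (2); capacity 6 + 2 + 10 + 2 = 20.
This cut is saturated, so no flow can exceed 20.

20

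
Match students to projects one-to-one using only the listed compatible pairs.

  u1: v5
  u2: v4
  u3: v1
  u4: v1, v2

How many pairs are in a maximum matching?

Unit-capacity flow: source→left, listed edges, right→sink; max matching = max flow.
Augmenting path u1→v5 (+1); matched 1.
Augmenting path u2→v4 (+1); matched 2.
Augmenting path u3→v1 (+1); matched 3.
Augmenting path u4→v2 (+1); matched 4.
No augmenting path remains; maximum matching = 4.
König certificate: {u1, u2, u3, u4} is a vertex cover of size 4 (every listed pair touches it), so no matching can be larger.

4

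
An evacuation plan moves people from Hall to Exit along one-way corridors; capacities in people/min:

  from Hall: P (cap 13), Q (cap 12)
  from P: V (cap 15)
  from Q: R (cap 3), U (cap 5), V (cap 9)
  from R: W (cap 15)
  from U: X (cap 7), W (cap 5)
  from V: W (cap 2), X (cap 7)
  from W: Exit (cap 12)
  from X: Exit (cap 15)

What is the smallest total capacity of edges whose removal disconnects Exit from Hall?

17

Augment Hall→P→V→W→Exit: bottleneck 2, flow now 2.
Augment Hall→P→V→X→Exit: bottleneck 7, flow now 9.
Augment Hall→Q→R→W→Exit: bottleneck 3, flow now 12.
Augment Hall→Q→U→W→Exit: bottleneck 5, flow now 17.
No augmenting path remains; maximum flow = 17.
By max-flow min-cut, the minimum cut capacity equals the max flow.
In the residual graph, reachable from Hall: {Hall, P, Q, V}.
Min-cut edges: Q→R (3), Q→U (5), V→W (2), V→X (7); capacity 3 + 5 + 2 + 7 = 17.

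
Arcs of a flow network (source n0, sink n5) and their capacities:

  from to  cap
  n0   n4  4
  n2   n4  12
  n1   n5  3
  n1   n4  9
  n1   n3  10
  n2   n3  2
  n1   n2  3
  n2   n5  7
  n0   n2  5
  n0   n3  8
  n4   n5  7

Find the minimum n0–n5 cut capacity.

9

Augment n0→n2→n5: bottleneck 5, flow now 5.
Augment n0→n4→n5: bottleneck 4, flow now 9.
No augmenting path remains; maximum flow = 9.
By max-flow min-cut, the minimum cut capacity equals the max flow.
In the residual graph, reachable from n0: {n0, n3}.
Min-cut edges: n0→n2 (5), n0→n4 (4); capacity 5 + 4 = 9.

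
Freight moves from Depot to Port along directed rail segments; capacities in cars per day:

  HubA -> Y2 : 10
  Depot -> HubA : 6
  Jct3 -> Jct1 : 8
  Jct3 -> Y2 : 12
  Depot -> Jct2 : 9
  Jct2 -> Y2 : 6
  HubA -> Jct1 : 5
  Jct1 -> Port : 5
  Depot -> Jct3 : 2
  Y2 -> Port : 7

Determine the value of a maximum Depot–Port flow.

Augment Depot→Jct3→Y2→Port: bottleneck 2, flow now 2.
Augment Depot→HubA→Y2→Port: bottleneck 5, flow now 7.
Augment Depot→HubA→Jct1→Port: bottleneck 1, flow now 8.
Augment Depot→Jct2→Y2→Jct3→Jct1→Port: bottleneck 2, flow now 10. (uses reverse residual edge)
Augment Depot→Jct2→Y2→HubA→Jct1→Port: bottleneck 2, flow now 12. (uses reverse residual edge)
No augmenting path remains; maximum flow = 12.
In the residual graph, reachable from Depot: {Depot, Jct3, HubA, Jct2, Y2, Jct1}.
Min-cut edges: Y2→Port (7), Jct1→Port (5); capacity 7 + 5 = 12.
This cut is saturated, so no flow can exceed 12.

12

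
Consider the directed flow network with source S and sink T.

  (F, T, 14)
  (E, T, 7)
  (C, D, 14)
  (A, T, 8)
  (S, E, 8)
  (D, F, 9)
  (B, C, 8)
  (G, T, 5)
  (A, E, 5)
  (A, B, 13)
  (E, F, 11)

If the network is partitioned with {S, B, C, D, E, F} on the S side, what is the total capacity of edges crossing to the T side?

Edges leaving {S, B, C, D, E, F}: E→T (7), F→T (14).
Cut capacity = 7 + 14 = 21.

21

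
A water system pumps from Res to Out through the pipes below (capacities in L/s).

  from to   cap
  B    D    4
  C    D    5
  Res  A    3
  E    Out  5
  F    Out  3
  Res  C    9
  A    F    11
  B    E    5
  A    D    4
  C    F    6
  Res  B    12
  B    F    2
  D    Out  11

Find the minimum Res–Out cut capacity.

19

Augment Res→A→D→Out: bottleneck 3, flow now 3.
Augment Res→B→D→Out: bottleneck 4, flow now 7.
Augment Res→B→E→Out: bottleneck 5, flow now 12.
Augment Res→B→F→Out: bottleneck 2, flow now 14.
Augment Res→C→D→Out: bottleneck 4, flow now 18.
Augment Res→C→F→Out: bottleneck 1, flow now 19.
No augmenting path remains; maximum flow = 19.
By max-flow min-cut, the minimum cut capacity equals the max flow.
In the residual graph, reachable from Res: {Res, A, B, C, D, F}.
Min-cut edges: B→E (5), D→Out (11), F→Out (3); capacity 5 + 11 + 3 = 19.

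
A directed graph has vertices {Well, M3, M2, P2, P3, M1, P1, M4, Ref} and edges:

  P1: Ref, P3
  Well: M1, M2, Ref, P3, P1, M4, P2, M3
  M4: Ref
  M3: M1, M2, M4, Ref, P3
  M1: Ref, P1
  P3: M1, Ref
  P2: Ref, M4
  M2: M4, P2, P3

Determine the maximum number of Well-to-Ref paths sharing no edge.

Assign every edge capacity 1; by Menger, the answer equals the max flow.
Path Well→Ref (+1); total 1.
Path Well→M3→Ref (+1); total 2.
Path Well→P2→Ref (+1); total 3.
Path Well→P3→Ref (+1); total 4.
Path Well→M1→Ref (+1); total 5.
Path Well→P1→Ref (+1); total 6.
Path Well→M4→Ref (+1); total 7.
No residual Well→Ref path; max flow = 7.
Certifying cut of size 7: {M1→Ref, M4→Ref, P1→Ref, P2→Ref, P3→Ref, Well→M3, Well→Ref}.

7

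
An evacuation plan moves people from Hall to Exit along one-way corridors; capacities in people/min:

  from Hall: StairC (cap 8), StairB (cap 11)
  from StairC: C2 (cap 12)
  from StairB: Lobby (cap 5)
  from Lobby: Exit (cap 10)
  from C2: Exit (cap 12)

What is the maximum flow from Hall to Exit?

Augment Hall→StairC→C2→Exit: bottleneck 8, flow now 8.
Augment Hall→StairB→Lobby→Exit: bottleneck 5, flow now 13.
No augmenting path remains; maximum flow = 13.
In the residual graph, reachable from Hall: {Hall, StairB}.
Min-cut edges: Hall→StairC (8), StairB→Lobby (5); capacity 8 + 5 = 13.
This cut is saturated, so no flow can exceed 13.

13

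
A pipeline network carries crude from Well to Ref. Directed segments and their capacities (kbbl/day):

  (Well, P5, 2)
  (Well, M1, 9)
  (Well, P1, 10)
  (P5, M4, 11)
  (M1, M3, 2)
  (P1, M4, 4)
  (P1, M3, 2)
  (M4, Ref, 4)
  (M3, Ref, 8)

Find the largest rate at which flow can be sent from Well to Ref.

8

Augment Well→P5→M4→Ref: bottleneck 2, flow now 2.
Augment Well→M1→M3→Ref: bottleneck 2, flow now 4.
Augment Well→P1→M4→Ref: bottleneck 2, flow now 6.
Augment Well→P1→M3→Ref: bottleneck 2, flow now 8.
No augmenting path remains; maximum flow = 8.
In the residual graph, reachable from Well: {Well, P5, M1, P1, M4}.
Min-cut edges: M1→M3 (2), P1→M3 (2), M4→Ref (4); capacity 2 + 2 + 4 = 8.
This cut is saturated, so no flow can exceed 8.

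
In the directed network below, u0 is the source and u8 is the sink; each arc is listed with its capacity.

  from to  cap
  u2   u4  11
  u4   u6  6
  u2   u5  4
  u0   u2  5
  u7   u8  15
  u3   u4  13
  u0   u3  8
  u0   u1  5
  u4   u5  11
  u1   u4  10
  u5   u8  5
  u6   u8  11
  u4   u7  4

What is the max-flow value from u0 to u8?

15

Augment u0→u2→u5→u8: bottleneck 4, flow now 4.
Augment u0→u1→u4→u5→u8: bottleneck 1, flow now 5.
Augment u0→u1→u4→u6→u8: bottleneck 4, flow now 9.
Augment u0→u2→u4→u6→u8: bottleneck 1, flow now 10.
Augment u0→u3→u4→u6→u8: bottleneck 1, flow now 11.
Augment u0→u3→u4→u7→u8: bottleneck 4, flow now 15.
No augmenting path remains; maximum flow = 15.
In the residual graph, reachable from u0: {u0, u1, u2, u3, u4, u5}.
Min-cut edges: u4→u6 (6), u4→u7 (4), u5→u8 (5); capacity 6 + 4 + 5 = 15.
This cut is saturated, so no flow can exceed 15.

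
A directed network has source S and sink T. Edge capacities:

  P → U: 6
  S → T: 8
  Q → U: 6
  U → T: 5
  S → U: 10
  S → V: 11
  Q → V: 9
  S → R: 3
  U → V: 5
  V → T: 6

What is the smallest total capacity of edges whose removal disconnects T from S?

Augment S→T: bottleneck 8, flow now 8.
Augment S→U→T: bottleneck 5, flow now 13.
Augment S→V→T: bottleneck 6, flow now 19.
No augmenting path remains; maximum flow = 19.
By max-flow min-cut, the minimum cut capacity equals the max flow.
In the residual graph, reachable from S: {S, R, U, V}.
Min-cut edges: S→T (8), U→T (5), V→T (6); capacity 8 + 5 + 6 = 19.

19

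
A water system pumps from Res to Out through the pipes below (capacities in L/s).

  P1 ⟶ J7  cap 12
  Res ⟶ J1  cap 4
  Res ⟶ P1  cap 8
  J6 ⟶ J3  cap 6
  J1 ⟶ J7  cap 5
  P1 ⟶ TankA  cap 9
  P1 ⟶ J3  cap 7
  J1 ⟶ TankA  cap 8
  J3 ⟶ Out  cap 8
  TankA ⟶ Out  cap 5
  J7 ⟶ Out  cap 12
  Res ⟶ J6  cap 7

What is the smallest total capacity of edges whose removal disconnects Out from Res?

18

Augment Res→P1→TankA→Out: bottleneck 5, flow now 5.
Augment Res→P1→J3→Out: bottleneck 3, flow now 8.
Augment Res→J1→J7→Out: bottleneck 4, flow now 12.
Augment Res→J6→J3→Out: bottleneck 5, flow now 17.
Augment Res→J6→J3→P1→J7→Out: bottleneck 1, flow now 18. (uses reverse residual edge)
No augmenting path remains; maximum flow = 18.
By max-flow min-cut, the minimum cut capacity equals the max flow.
In the residual graph, reachable from Res: {Res, J6}.
Min-cut edges: Res→P1 (8), Res→J1 (4), J6→J3 (6); capacity 8 + 4 + 6 = 18.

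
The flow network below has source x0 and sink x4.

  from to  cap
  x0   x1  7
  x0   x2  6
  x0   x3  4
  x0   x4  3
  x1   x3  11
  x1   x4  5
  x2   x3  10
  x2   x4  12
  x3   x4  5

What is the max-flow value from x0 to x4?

19

Augment x0→x4: bottleneck 3, flow now 3.
Augment x0→x1→x4: bottleneck 5, flow now 8.
Augment x0→x2→x4: bottleneck 6, flow now 14.
Augment x0→x3→x4: bottleneck 4, flow now 18.
Augment x0→x1→x3→x4: bottleneck 1, flow now 19.
No augmenting path remains; maximum flow = 19.
In the residual graph, reachable from x0: {x0, x1, x3}.
Min-cut edges: x0→x2 (6), x0→x4 (3), x1→x4 (5), x3→x4 (5); capacity 6 + 3 + 5 + 5 = 19.
This cut is saturated, so no flow can exceed 19.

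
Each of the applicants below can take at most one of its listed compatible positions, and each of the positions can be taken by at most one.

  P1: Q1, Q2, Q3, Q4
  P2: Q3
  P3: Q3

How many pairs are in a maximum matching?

2

Unit-capacity flow: source→left, listed edges, right→sink; max matching = max flow.
Augmenting path P1→Q1 (+1); matched 1.
Augmenting path P2→Q3 (+1); matched 2.
No augmenting path remains; maximum matching = 2.
König certificate: {P1, Q3} is a vertex cover of size 2 (every listed pair touches it), so no matching can be larger.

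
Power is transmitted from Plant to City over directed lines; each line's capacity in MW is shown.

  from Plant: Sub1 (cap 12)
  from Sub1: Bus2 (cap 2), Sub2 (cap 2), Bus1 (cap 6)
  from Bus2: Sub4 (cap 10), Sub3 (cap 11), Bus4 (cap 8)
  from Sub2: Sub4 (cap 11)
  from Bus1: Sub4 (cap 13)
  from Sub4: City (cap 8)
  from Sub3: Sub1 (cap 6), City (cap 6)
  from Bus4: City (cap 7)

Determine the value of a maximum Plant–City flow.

10

Augment Plant→Sub1→Bus2→Sub4→City: bottleneck 2, flow now 2.
Augment Plant→Sub1→Sub2→Sub4→City: bottleneck 2, flow now 4.
Augment Plant→Sub1→Bus1→Sub4→City: bottleneck 4, flow now 8.
Augment Plant→Sub1→Bus1→Sub4→Bus2→Sub3→City: bottleneck 2, flow now 10. (uses reverse residual edge)
No augmenting path remains; maximum flow = 10.
In the residual graph, reachable from Plant: {Plant, Sub1}.
Min-cut edges: Sub1→Bus2 (2), Sub1→Sub2 (2), Sub1→Bus1 (6); capacity 2 + 2 + 6 = 10.
This cut is saturated, so no flow can exceed 10.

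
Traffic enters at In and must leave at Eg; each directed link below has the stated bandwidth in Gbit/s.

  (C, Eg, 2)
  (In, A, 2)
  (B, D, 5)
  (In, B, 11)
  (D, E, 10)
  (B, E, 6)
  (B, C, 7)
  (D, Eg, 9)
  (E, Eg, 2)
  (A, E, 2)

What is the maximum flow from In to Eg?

9

Augment In→A→E→Eg: bottleneck 2, flow now 2.
Augment In→B→C→Eg: bottleneck 2, flow now 4.
Augment In→B→D→Eg: bottleneck 5, flow now 9.
No augmenting path remains; maximum flow = 9.
In the residual graph, reachable from In: {In, A, B, C, E}.
Min-cut edges: B→D (5), C→Eg (2), E→Eg (2); capacity 5 + 2 + 2 = 9.
This cut is saturated, so no flow can exceed 9.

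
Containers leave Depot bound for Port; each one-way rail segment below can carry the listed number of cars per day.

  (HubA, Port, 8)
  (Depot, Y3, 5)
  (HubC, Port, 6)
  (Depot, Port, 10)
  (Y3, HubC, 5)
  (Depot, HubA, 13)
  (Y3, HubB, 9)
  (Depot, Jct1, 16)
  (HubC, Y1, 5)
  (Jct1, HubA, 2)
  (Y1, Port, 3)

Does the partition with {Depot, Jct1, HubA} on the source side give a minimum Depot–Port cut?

Given cut capacity: 5 + 10 + 8 = 23.
Augment Depot→Port: bottleneck 10, flow now 10.
Augment Depot→HubA→Port: bottleneck 8, flow now 18.
Augment Depot→Y3→HubC→Port: bottleneck 5, flow now 23.
No augmenting path remains; maximum flow = 23.
Cut capacity 23 equals the max flow, so it is a minimum cut.

Yes — it is a minimum cut (capacity 23).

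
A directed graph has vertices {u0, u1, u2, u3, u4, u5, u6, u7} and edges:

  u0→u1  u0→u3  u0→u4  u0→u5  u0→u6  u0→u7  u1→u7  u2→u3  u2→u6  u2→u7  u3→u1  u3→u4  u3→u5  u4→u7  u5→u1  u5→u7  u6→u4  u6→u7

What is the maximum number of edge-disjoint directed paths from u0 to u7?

5

Assign every edge capacity 1; by Menger, the answer equals the max flow.
Path u0→u7 (+1); total 1.
Path u0→u1→u7 (+1); total 2.
Path u0→u4→u7 (+1); total 3.
Path u0→u5→u7 (+1); total 4.
Path u0→u6→u7 (+1); total 5.
No residual u0→u7 path; max flow = 5.
Certifying cut of size 5: {u0→u6, u0→u7, u1→u7, u4→u7, u5→u7}.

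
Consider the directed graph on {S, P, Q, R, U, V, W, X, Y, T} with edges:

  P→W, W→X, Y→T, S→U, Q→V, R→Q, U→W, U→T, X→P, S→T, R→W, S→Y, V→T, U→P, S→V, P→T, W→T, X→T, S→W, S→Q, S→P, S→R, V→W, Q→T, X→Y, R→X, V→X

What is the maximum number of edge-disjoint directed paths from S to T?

Assign every edge capacity 1; by Menger, the answer equals the max flow.
Path S→T (+1); total 1.
Path S→P→T (+1); total 2.
Path S→Q→T (+1); total 3.
Path S→U→T (+1); total 4.
Path S→V→T (+1); total 5.
Path S→W→T (+1); total 6.
Path S→Y→T (+1); total 7.
Path S→R→X→T (+1); total 8.
No residual S→T path; max flow = 8.
Certifying cut of size 8: {S→P, S→Q, S→R, S→T, S→U, S→V, S→W, S→Y}.

8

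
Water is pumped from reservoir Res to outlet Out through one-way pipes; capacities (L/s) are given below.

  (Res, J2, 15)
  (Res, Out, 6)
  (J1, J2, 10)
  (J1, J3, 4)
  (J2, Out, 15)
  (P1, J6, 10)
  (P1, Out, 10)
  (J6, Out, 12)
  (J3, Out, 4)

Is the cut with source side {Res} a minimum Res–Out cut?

Given cut capacity: 15 + 6 = 21.
Augment Res→Out: bottleneck 6, flow now 6.
Augment Res→J2→Out: bottleneck 15, flow now 21.
No augmenting path remains; maximum flow = 21.
Cut capacity 21 equals the max flow, so it is a minimum cut.

Yes — it is a minimum cut (capacity 21).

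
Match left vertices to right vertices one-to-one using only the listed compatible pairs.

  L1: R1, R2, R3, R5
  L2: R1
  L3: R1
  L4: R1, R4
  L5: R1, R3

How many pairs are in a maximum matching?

Unit-capacity flow: source→left, listed edges, right→sink; max matching = max flow.
Augmenting path L1→R1 (+1); matched 1.
Augmenting path L4→R4 (+1); matched 2.
Augmenting path L5→R3 (+1); matched 3.
Augmenting path L2→R1→L1→R2 (+1); matched 4.
No augmenting path remains; maximum matching = 4.
König certificate: {L1, L4, L5, R1} is a vertex cover of size 4 (every listed pair touches it), so no matching can be larger.

4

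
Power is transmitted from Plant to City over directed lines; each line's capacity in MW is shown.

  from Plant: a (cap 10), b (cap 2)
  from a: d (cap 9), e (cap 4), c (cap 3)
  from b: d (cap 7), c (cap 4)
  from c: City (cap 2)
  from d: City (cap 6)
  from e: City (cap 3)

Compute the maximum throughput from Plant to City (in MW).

11

Augment Plant→a→c→City: bottleneck 2, flow now 2.
Augment Plant→a→d→City: bottleneck 6, flow now 8.
Augment Plant→a→e→City: bottleneck 2, flow now 10.
Augment Plant→b→c→a→e→City: bottleneck 1, flow now 11. (uses reverse residual edge)
No augmenting path remains; maximum flow = 11.
In the residual graph, reachable from Plant: {Plant, a, b, c, d, e}.
Min-cut edges: c→City (2), d→City (6), e→City (3); capacity 2 + 6 + 3 = 11.
This cut is saturated, so no flow can exceed 11.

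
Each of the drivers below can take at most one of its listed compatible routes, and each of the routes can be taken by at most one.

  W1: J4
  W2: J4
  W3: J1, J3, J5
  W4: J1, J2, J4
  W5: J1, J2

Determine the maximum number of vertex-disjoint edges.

4

Unit-capacity flow: source→left, listed edges, right→sink; max matching = max flow.
Augmenting path W1→J4 (+1); matched 1.
Augmenting path W3→J1 (+1); matched 2.
Augmenting path W4→J2 (+1); matched 3.
Augmenting path W5→J1→W3→J3 (+1); matched 4.
No augmenting path remains; maximum matching = 4.
König certificate: {W3, W4, W5, J4} is a vertex cover of size 4 (every listed pair touches it), so no matching can be larger.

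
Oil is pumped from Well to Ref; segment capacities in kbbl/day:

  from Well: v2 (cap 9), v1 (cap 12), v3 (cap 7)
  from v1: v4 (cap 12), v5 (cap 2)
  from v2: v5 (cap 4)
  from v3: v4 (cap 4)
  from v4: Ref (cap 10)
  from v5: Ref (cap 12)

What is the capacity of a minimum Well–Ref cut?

16

Augment Well→v1→v4→Ref: bottleneck 10, flow now 10.
Augment Well→v1→v5→Ref: bottleneck 2, flow now 12.
Augment Well→v2→v5→Ref: bottleneck 4, flow now 16.
No augmenting path remains; maximum flow = 16.
By max-flow min-cut, the minimum cut capacity equals the max flow.
In the residual graph, reachable from Well: {Well, v1, v2, v3, v4}.
Min-cut edges: v1→v5 (2), v2→v5 (4), v4→Ref (10); capacity 2 + 4 + 10 = 16.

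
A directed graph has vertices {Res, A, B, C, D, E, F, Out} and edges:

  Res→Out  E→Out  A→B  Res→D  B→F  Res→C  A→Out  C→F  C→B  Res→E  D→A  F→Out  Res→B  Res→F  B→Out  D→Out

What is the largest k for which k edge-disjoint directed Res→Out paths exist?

5

Assign every edge capacity 1; by Menger, the answer equals the max flow.
Path Res→Out (+1); total 1.
Path Res→B→Out (+1); total 2.
Path Res→D→Out (+1); total 3.
Path Res→E→Out (+1); total 4.
Path Res→F→Out (+1); total 5.
No residual Res→Out path; max flow = 5.
Certifying cut of size 5: {B→Out, F→Out, Res→D, Res→E, Res→Out}.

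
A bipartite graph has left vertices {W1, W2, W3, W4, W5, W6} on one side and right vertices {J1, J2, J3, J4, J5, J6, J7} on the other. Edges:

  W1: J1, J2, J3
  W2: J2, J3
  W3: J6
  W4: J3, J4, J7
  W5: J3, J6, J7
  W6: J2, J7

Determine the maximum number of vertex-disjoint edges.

Unit-capacity flow: source→left, listed edges, right→sink; max matching = max flow.
Augmenting path W1→J1 (+1); matched 1.
Augmenting path W2→J2 (+1); matched 2.
Augmenting path W3→J6 (+1); matched 3.
Augmenting path W4→J3 (+1); matched 4.
Augmenting path W5→J7 (+1); matched 5.
Augmenting path W6→J2→W2→J3→W4→J4 (+1); matched 6.
No augmenting path remains; maximum matching = 6.
König certificate: {W1, W2, W3, W4, W5, W6} is a vertex cover of size 6 (every listed pair touches it), so no matching can be larger.

6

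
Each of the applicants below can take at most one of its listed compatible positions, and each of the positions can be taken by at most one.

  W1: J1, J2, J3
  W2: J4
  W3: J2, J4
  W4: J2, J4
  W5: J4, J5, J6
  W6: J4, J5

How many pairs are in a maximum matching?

Unit-capacity flow: source→left, listed edges, right→sink; max matching = max flow.
Augmenting path W1→J1 (+1); matched 1.
Augmenting path W2→J4 (+1); matched 2.
Augmenting path W3→J2 (+1); matched 3.
Augmenting path W5→J5 (+1); matched 4.
Augmenting path W6→J5→W5→J6 (+1); matched 5.
No augmenting path remains; maximum matching = 5.
König certificate: {W1, W5, W6, J2, J4} is a vertex cover of size 5 (every listed pair touches it), so no matching can be larger.

5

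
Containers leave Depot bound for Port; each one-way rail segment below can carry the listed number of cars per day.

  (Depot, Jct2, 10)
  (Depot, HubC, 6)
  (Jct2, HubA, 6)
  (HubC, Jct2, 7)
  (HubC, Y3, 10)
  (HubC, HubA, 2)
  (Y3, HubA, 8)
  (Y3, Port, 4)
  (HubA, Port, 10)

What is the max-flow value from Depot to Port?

12

Augment Depot→Jct2→HubA→Port: bottleneck 6, flow now 6.
Augment Depot→HubC→Y3→Port: bottleneck 4, flow now 10.
Augment Depot→HubC→HubA→Port: bottleneck 2, flow now 12.
No augmenting path remains; maximum flow = 12.
In the residual graph, reachable from Depot: {Depot, Jct2}.
Min-cut edges: Depot→HubC (6), Jct2→HubA (6); capacity 6 + 6 = 12.
This cut is saturated, so no flow can exceed 12.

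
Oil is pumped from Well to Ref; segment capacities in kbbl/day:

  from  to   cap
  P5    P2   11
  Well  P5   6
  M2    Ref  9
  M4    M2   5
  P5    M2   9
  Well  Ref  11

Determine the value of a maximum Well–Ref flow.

17

Augment Well→Ref: bottleneck 11, flow now 11.
Augment Well→P5→M2→Ref: bottleneck 6, flow now 17.
No augmenting path remains; maximum flow = 17.
In the residual graph, reachable from Well: {Well}.
Min-cut edges: Well→P5 (6), Well→Ref (11); capacity 6 + 11 = 17.
This cut is saturated, so no flow can exceed 17.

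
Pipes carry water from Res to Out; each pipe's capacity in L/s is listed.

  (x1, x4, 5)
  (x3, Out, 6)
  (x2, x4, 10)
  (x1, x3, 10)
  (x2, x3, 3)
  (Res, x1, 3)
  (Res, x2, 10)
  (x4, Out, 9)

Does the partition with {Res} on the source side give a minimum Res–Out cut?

Yes — it is a minimum cut (capacity 13).

Given cut capacity: 3 + 10 = 13.
Augment Res→x1→x3→Out: bottleneck 3, flow now 3.
Augment Res→x2→x3→Out: bottleneck 3, flow now 6.
Augment Res→x2→x4→Out: bottleneck 7, flow now 13.
No augmenting path remains; maximum flow = 13.
Cut capacity 13 equals the max flow, so it is a minimum cut.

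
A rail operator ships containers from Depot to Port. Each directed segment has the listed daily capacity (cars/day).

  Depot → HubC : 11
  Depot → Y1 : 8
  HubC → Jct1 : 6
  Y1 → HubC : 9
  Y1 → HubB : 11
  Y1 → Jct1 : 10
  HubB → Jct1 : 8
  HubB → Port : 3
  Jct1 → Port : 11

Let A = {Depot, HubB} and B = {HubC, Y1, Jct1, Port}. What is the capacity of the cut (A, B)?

Edges leaving {Depot, HubB}: Depot→HubC (11), Depot→Y1 (8), HubB→Jct1 (8), HubB→Port (3).
Cut capacity = 11 + 8 + 8 + 3 = 30.

30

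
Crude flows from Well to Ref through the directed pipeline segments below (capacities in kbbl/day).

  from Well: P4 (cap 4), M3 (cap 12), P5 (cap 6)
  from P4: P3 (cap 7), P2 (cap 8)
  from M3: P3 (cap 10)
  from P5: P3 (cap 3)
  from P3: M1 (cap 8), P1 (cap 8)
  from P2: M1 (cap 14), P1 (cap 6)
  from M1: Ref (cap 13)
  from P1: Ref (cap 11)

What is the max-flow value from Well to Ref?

17

Augment Well→P4→P3→M1→Ref: bottleneck 4, flow now 4.
Augment Well→M3→P3→M1→Ref: bottleneck 4, flow now 8.
Augment Well→M3→P3→P1→Ref: bottleneck 6, flow now 14.
Augment Well→P5→P3→P1→Ref: bottleneck 2, flow now 16.
Augment Well→P5→P3→P4→P2→M1→Ref: bottleneck 1, flow now 17. (uses reverse residual edge)
No augmenting path remains; maximum flow = 17.
In the residual graph, reachable from Well: {Well, M3, P5}.
Min-cut edges: Well→P4 (4), M3→P3 (10), P5→P3 (3); capacity 4 + 10 + 3 = 17.
This cut is saturated, so no flow can exceed 17.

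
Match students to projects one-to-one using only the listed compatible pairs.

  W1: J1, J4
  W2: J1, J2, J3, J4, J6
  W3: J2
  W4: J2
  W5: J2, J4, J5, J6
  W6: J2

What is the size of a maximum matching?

4

Unit-capacity flow: source→left, listed edges, right→sink; max matching = max flow.
Augmenting path W1→J1 (+1); matched 1.
Augmenting path W2→J2 (+1); matched 2.
Augmenting path W5→J4 (+1); matched 3.
Augmenting path W3→J2→W2→J3 (+1); matched 4.
No augmenting path remains; maximum matching = 4.
König certificate: {W1, W2, W5, J2} is a vertex cover of size 4 (every listed pair touches it), so no matching can be larger.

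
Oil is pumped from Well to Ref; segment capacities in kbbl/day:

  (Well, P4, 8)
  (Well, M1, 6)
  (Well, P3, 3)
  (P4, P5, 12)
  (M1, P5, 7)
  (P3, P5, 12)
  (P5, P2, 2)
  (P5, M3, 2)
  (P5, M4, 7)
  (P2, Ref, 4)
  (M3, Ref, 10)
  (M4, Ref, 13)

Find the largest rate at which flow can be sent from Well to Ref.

11

Augment Well→P4→P5→P2→Ref: bottleneck 2, flow now 2.
Augment Well→P4→P5→M3→Ref: bottleneck 2, flow now 4.
Augment Well→P4→P5→M4→Ref: bottleneck 4, flow now 8.
Augment Well→M1→P5→M4→Ref: bottleneck 3, flow now 11.
No augmenting path remains; maximum flow = 11.
In the residual graph, reachable from Well: {Well, P4, M1, P3, P5}.
Min-cut edges: P5→P2 (2), P5→M3 (2), P5→M4 (7); capacity 2 + 2 + 7 = 11.
This cut is saturated, so no flow can exceed 11.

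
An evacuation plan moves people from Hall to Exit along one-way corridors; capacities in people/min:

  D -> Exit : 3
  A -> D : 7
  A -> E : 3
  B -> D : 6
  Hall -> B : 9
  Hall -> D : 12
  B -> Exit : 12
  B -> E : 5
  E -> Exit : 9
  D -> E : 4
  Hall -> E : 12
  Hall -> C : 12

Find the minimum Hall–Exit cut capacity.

21

Augment Hall→B→Exit: bottleneck 9, flow now 9.
Augment Hall→D→Exit: bottleneck 3, flow now 12.
Augment Hall→E→Exit: bottleneck 9, flow now 21.
No augmenting path remains; maximum flow = 21.
By max-flow min-cut, the minimum cut capacity equals the max flow.
In the residual graph, reachable from Hall: {Hall, C, D, E}.
Min-cut edges: Hall→B (9), D→Exit (3), E→Exit (9); capacity 9 + 3 + 9 = 21.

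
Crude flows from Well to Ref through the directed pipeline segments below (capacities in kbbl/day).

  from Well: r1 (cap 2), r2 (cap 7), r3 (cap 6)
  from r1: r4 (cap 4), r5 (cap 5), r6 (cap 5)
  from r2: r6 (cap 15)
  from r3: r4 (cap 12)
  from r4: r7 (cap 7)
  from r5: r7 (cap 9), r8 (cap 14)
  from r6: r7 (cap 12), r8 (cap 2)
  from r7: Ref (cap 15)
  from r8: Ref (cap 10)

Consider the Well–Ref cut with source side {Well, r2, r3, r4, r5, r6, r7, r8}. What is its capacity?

27

Edges leaving {Well, r2, r3, r4, r5, r6, r7, r8}: Well→r1 (2), r7→Ref (15), r8→Ref (10).
Cut capacity = 2 + 15 + 10 = 27.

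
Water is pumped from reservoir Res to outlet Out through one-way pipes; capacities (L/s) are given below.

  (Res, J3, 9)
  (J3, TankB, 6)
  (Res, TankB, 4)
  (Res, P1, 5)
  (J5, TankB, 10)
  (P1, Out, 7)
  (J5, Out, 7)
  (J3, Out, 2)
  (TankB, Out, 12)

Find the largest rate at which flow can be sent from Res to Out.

Augment Res→J3→Out: bottleneck 2, flow now 2.
Augment Res→TankB→Out: bottleneck 4, flow now 6.
Augment Res→P1→Out: bottleneck 5, flow now 11.
Augment Res→J3→TankB→Out: bottleneck 6, flow now 17.
No augmenting path remains; maximum flow = 17.
In the residual graph, reachable from Res: {Res, J3}.
Min-cut edges: Res→TankB (4), Res→P1 (5), J3→TankB (6), J3→Out (2); capacity 4 + 5 + 6 + 2 = 17.
This cut is saturated, so no flow can exceed 17.

17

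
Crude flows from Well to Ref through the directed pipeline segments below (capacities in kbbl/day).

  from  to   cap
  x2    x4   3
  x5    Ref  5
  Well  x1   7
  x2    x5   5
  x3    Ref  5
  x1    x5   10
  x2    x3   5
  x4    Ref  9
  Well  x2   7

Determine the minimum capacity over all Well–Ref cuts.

12

Augment Well→x1→x5→Ref: bottleneck 5, flow now 5.
Augment Well→x2→x3→Ref: bottleneck 5, flow now 10.
Augment Well→x2→x4→Ref: bottleneck 2, flow now 12.
No augmenting path remains; maximum flow = 12.
By max-flow min-cut, the minimum cut capacity equals the max flow.
In the residual graph, reachable from Well: {Well, x1, x5}.
Min-cut edges: Well→x2 (7), x5→Ref (5); capacity 7 + 5 = 12.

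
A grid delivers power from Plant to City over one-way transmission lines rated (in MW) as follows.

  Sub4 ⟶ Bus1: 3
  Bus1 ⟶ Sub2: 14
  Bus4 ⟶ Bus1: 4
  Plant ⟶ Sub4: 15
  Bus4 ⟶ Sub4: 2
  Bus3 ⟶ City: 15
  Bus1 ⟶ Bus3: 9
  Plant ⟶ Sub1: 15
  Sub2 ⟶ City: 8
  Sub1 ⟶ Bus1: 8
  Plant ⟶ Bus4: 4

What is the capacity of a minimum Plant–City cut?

15

Augment Plant→Bus4→Bus1→Bus3→City: bottleneck 4, flow now 4.
Augment Plant→Sub1→Bus1→Bus3→City: bottleneck 5, flow now 9.
Augment Plant→Sub1→Bus1→Sub2→City: bottleneck 3, flow now 12.
Augment Plant→Sub4→Bus1→Sub2→City: bottleneck 3, flow now 15.
No augmenting path remains; maximum flow = 15.
By max-flow min-cut, the minimum cut capacity equals the max flow.
In the residual graph, reachable from Plant: {Plant, Sub1, Sub4}.
Min-cut edges: Plant→Bus4 (4), Sub1→Bus1 (8), Sub4→Bus1 (3); capacity 4 + 8 + 3 = 15.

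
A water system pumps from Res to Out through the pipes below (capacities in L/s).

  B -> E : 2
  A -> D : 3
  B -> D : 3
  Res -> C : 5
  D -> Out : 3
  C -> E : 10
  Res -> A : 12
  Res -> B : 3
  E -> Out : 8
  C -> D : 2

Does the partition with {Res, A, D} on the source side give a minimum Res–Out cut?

Given cut capacity: 3 + 5 + 3 = 11.
Augment Res→A→D→Out: bottleneck 3, flow now 3.
Augment Res→B→E→Out: bottleneck 2, flow now 5.
Augment Res→C→E→Out: bottleneck 5, flow now 10.
No augmenting path remains; maximum flow = 10.
In the residual graph, reachable from Res: {Res, A, B, D}.
Min-cut edges: Res→C (5), B→E (2), D→Out (3); capacity 5 + 2 + 3 = 10.
Cut capacity 11 exceeds the max flow 10, so it is not minimum.

No — its capacity is 11, but the minimum cut has capacity 10.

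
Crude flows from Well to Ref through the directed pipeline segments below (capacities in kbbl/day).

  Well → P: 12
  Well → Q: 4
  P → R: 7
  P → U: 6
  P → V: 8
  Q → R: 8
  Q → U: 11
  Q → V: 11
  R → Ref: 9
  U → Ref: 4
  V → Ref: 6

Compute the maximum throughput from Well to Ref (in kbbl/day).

Augment Well→P→R→Ref: bottleneck 7, flow now 7.
Augment Well→P→U→Ref: bottleneck 4, flow now 11.
Augment Well→P→V→Ref: bottleneck 1, flow now 12.
Augment Well→Q→R→Ref: bottleneck 2, flow now 14.
Augment Well→Q→V→Ref: bottleneck 2, flow now 16.
No augmenting path remains; maximum flow = 16.
In the residual graph, reachable from Well: {Well}.
Min-cut edges: Well→P (12), Well→Q (4); capacity 12 + 4 = 16.
This cut is saturated, so no flow can exceed 16.

16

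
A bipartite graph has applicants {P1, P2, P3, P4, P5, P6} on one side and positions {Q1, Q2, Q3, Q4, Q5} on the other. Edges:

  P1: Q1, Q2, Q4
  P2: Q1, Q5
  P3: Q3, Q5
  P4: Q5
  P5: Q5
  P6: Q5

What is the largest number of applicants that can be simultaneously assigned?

4

Unit-capacity flow: source→left, listed edges, right→sink; max matching = max flow.
Augmenting path P1→Q1 (+1); matched 1.
Augmenting path P2→Q5 (+1); matched 2.
Augmenting path P3→Q3 (+1); matched 3.
Augmenting path P4→Q5→P2→Q1→P1→Q2 (+1); matched 4.
No augmenting path remains; maximum matching = 4.
König certificate: {P1, P2, P3, Q5} is a vertex cover of size 4 (every listed pair touches it), so no matching can be larger.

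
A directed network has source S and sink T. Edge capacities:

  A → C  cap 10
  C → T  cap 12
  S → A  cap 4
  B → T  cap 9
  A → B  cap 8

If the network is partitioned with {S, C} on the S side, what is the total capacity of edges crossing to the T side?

16

Edges leaving {S, C}: S→A (4), C→T (12).
Cut capacity = 4 + 12 = 16.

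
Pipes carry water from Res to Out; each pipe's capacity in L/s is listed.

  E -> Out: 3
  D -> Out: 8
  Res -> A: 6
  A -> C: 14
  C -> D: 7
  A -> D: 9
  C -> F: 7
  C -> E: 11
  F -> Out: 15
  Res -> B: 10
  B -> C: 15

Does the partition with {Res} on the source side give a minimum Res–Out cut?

Given cut capacity: 6 + 10 = 16.
Augment Res→A→D→Out: bottleneck 6, flow now 6.
Augment Res→B→C→D→Out: bottleneck 2, flow now 8.
Augment Res→B→C→E→Out: bottleneck 3, flow now 11.
Augment Res→B→C→F→Out: bottleneck 5, flow now 16.
No augmenting path remains; maximum flow = 16.
Cut capacity 16 equals the max flow, so it is a minimum cut.

Yes — it is a minimum cut (capacity 16).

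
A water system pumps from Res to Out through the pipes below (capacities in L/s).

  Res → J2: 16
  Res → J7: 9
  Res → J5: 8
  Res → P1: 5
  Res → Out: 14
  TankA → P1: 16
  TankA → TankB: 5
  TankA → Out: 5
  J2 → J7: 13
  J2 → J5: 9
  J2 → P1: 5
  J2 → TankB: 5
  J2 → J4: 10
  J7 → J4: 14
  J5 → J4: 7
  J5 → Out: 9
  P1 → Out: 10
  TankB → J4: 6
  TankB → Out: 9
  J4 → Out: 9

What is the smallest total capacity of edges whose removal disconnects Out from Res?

47

Augment Res→Out: bottleneck 14, flow now 14.
Augment Res→J5→Out: bottleneck 8, flow now 22.
Augment Res→P1→Out: bottleneck 5, flow now 27.
Augment Res→J2→J5→Out: bottleneck 1, flow now 28.
Augment Res→J2→P1→Out: bottleneck 5, flow now 33.
Augment Res→J2→TankB→Out: bottleneck 5, flow now 38.
Augment Res→J2→J4→Out: bottleneck 5, flow now 43.
Augment Res→J7→J4→Out: bottleneck 4, flow now 47.
No augmenting path remains; maximum flow = 47.
By max-flow min-cut, the minimum cut capacity equals the max flow.
In the residual graph, reachable from Res: {Res, J2, J7, J5, J4}.
Min-cut edges: Res→P1 (5), Res→Out (14), J2→P1 (5), J2→TankB (5), J5→Out (9), J4→Out (9); capacity 5 + 14 + 5 + 5 + 9 + 9 = 47.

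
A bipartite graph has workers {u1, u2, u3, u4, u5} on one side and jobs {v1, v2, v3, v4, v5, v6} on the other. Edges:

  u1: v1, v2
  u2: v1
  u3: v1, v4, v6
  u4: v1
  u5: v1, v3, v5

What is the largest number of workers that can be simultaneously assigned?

4

Unit-capacity flow: source→left, listed edges, right→sink; max matching = max flow.
Augmenting path u1→v1 (+1); matched 1.
Augmenting path u3→v4 (+1); matched 2.
Augmenting path u5→v3 (+1); matched 3.
Augmenting path u2→v1→u1→v2 (+1); matched 4.
No augmenting path remains; maximum matching = 4.
König certificate: {u1, u3, u5, v1} is a vertex cover of size 4 (every listed pair touches it), so no matching can be larger.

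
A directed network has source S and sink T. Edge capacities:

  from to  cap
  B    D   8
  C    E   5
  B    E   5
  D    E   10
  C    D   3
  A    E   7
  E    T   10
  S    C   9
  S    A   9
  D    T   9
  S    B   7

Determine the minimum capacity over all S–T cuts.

19

Augment S→A→E→T: bottleneck 7, flow now 7.
Augment S→B→D→T: bottleneck 7, flow now 14.
Augment S→C→D→T: bottleneck 2, flow now 16.
Augment S→C→E→T: bottleneck 3, flow now 19.
No augmenting path remains; maximum flow = 19.
By max-flow min-cut, the minimum cut capacity equals the max flow.
In the residual graph, reachable from S: {S, A, B, C, D, E}.
Min-cut edges: D→T (9), E→T (10); capacity 9 + 10 = 19.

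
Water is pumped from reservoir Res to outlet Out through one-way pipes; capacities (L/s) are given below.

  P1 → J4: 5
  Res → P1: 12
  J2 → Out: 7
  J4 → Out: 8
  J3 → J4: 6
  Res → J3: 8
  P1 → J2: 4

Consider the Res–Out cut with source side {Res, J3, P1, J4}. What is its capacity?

Edges leaving {Res, J3, P1, J4}: P1→J2 (4), J4→Out (8).
Cut capacity = 4 + 8 = 12.

12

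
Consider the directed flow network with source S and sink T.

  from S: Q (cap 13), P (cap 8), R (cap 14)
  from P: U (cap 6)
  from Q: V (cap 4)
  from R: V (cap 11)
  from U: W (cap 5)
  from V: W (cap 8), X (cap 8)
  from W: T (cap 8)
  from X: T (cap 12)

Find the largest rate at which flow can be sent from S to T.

16

Augment S→P→U→W→T: bottleneck 5, flow now 5.
Augment S→Q→V→W→T: bottleneck 3, flow now 8.
Augment S→Q→V→X→T: bottleneck 1, flow now 9.
Augment S→R→V→X→T: bottleneck 7, flow now 16.
No augmenting path remains; maximum flow = 16.
In the residual graph, reachable from S: {S, P, Q, R, U, V, W}.
Min-cut edges: V→X (8), W→T (8); capacity 8 + 8 = 16.
This cut is saturated, so no flow can exceed 16.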